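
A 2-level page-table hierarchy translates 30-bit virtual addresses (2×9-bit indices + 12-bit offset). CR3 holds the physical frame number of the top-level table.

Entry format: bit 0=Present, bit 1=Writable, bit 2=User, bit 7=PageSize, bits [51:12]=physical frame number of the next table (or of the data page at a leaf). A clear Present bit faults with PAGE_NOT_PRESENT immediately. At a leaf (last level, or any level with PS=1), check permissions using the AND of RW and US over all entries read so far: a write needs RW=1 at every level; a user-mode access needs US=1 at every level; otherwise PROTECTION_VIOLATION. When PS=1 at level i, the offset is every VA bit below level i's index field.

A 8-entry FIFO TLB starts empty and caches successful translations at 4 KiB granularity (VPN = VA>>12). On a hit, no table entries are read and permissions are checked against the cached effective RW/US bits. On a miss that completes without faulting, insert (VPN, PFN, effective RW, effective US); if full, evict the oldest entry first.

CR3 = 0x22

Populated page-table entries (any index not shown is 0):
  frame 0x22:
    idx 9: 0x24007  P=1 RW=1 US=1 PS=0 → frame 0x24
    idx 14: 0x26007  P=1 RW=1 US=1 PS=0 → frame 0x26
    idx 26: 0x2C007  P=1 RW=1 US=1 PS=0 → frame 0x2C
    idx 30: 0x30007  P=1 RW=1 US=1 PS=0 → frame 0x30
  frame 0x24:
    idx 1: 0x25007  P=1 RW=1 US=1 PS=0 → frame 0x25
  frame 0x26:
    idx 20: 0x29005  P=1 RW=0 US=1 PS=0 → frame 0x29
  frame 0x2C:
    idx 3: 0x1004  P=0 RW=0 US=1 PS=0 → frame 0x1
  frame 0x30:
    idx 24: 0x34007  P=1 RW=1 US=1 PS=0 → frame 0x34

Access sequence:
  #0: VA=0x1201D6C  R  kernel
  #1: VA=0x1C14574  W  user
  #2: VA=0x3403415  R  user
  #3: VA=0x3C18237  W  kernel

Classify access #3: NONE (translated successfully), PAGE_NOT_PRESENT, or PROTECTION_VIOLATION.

Walk each access:
#0 VA=0x1201D6C (r,kernel):
  [0] read 0x22 idx=9: raw=0x24007 flags P=1 W=1 U=1 S=0
  [1] read 0x24 idx=1: raw=0x25007 flags P=1 W=1 U=1 S=0
  → PA=0x25D6C  (2 entries read)
#1 VA=0x1C14574 (w,user):
  [0] read 0x22 idx=14: raw=0x26007 flags P=1 W=1 U=1 S=0
  [1] read 0x26 idx=20: raw=0x29005 flags P=1 W=0 U=1 S=0
  ✗ PROTECTION_VIOLATION  [2 reads]
#2 VA=0x3403415 (r,user):
  [0] read 0x22 idx=26: raw=0x2C007 flags P=1 W=1 U=1 S=0
  [1] read 0x2C idx=3: raw=0x1004 flags P=0 W=0 U=1 S=0
  ✗ PAGE_NOT_PRESENT  [2 reads]
#3 VA=0x3C18237 (w,kernel):
  [0] read 0x22 idx=30: raw=0x30007 flags P=1 W=1 U=1 S=0
  [1] read 0x30 idx=24: raw=0x34007 flags P=1 W=1 U=1 S=0
  → PA=0x34237  (2 entries read)

Access #3 fault: NONE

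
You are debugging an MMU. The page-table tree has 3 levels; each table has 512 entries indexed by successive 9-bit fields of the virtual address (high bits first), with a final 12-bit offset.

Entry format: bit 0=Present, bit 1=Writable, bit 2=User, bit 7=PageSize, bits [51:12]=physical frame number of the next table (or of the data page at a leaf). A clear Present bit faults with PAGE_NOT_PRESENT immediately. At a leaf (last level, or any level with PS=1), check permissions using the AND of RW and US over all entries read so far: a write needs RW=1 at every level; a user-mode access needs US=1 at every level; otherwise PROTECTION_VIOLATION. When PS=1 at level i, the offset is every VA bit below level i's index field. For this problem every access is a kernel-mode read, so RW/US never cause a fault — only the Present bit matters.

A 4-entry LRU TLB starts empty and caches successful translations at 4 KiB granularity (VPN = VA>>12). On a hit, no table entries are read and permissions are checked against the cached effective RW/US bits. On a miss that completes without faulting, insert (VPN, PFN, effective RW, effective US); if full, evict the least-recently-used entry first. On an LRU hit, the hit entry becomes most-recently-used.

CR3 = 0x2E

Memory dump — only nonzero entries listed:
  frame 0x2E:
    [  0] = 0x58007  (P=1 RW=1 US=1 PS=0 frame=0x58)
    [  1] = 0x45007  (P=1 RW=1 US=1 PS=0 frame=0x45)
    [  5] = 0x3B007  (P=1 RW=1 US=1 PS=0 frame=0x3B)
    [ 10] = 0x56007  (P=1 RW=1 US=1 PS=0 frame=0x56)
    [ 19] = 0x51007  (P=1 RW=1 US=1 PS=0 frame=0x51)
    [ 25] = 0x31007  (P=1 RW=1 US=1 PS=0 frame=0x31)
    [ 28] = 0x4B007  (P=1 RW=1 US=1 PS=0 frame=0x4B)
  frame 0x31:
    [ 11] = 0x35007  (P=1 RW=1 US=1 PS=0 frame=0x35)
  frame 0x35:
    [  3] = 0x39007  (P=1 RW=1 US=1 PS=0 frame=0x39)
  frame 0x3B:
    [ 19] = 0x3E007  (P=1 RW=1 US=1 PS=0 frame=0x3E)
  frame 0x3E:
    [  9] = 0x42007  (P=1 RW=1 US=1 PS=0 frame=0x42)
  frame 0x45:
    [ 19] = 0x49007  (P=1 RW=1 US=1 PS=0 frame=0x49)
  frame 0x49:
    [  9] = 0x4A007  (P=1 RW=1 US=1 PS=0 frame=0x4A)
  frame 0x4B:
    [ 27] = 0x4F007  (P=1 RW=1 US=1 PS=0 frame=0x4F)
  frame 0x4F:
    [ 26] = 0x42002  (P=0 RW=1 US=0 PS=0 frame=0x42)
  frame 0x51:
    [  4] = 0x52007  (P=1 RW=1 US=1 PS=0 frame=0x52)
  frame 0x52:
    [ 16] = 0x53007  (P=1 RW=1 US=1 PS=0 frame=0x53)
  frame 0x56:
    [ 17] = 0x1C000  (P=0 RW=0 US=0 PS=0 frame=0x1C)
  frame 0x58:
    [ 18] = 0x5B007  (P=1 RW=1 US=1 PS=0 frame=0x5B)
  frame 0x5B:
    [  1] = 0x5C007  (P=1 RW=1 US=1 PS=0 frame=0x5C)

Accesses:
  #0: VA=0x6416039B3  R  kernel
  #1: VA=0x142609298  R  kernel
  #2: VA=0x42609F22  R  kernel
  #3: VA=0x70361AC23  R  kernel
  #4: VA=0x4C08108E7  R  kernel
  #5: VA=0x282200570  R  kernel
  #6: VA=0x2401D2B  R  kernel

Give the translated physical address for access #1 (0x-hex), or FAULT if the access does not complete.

Per-access translation:
#0 VA=0x6416039B3 (r,kernel):
  L0: frame=0x2E idx=25 entry=0x31007 [P=1 RW=1 US=1 PS=0]
  L1: frame=0x31 idx=11 entry=0x35007 [P=1 RW=1 US=1 PS=0]
  L2: frame=0x35 idx=3 entry=0x39007 [P=1 RW=1 US=1 PS=0]
  ⇒ phys 0x399B3  [3 reads]
#1 VA=0x142609298 (r,kernel):
  L0: frame=0x2E idx=5 entry=0x3B007 [P=1 RW=1 US=1 PS=0]
  L1: frame=0x3B idx=19 entry=0x3E007 [P=1 RW=1 US=1 PS=0]
  L2: frame=0x3E idx=9 entry=0x42007 [P=1 RW=1 US=1 PS=0]
  ⇒ phys 0x42298  [3 reads]
#2 VA=0x42609F22 (r,kernel):
  L0: frame=0x2E idx=1 entry=0x45007 [P=1 RW=1 US=1 PS=0]
  L1: frame=0x45 idx=19 entry=0x49007 [P=1 RW=1 US=1 PS=0]
  L2: frame=0x49 idx=9 entry=0x4A007 [P=1 RW=1 US=1 PS=0]
  ⇒ phys 0x4AF22  [3 reads]
#3 VA=0x70361AC23 (r,kernel):
  L0: frame=0x2E idx=28 entry=0x4B007 [P=1 RW=1 US=1 PS=0]
  L1: frame=0x4B idx=27 entry=0x4F007 [P=1 RW=1 US=1 PS=0]
  L2: frame=0x4F idx=26 entry=0x42002 [P=0 RW=1 US=0 PS=0]
  ✗ PAGE_NOT_PRESENT  [3 reads]
#4 VA=0x4C08108E7 (r,kernel):
  L0: frame=0x2E idx=19 entry=0x51007 [P=1 RW=1 US=1 PS=0]
  L1: frame=0x51 idx=4 entry=0x52007 [P=1 RW=1 US=1 PS=0]
  L2: frame=0x52 idx=16 entry=0x53007 [P=1 RW=1 US=1 PS=0]
  ⇒ phys 0x538E7  [3 reads]
#5 VA=0x282200570 (r,kernel):
  L0: frame=0x2E idx=10 entry=0x56007 [P=1 RW=1 US=1 PS=0]
  L1: frame=0x56 idx=17 entry=0x1C000 [P=0 RW=0 US=0 PS=0]
  ✗ PAGE_NOT_PRESENT  [2 reads]
#6 VA=0x2401D2B (r,kernel):
  L0: frame=0x2E idx=0 entry=0x58007 [P=1 RW=1 US=1 PS=0]
  L1: frame=0x58 idx=18 entry=0x5B007 [P=1 RW=1 US=1 PS=0]
  L2: frame=0x5B idx=1 entry=0x5C007 [P=1 RW=1 US=1 PS=0]
  ⇒ phys 0x5CD2B  [3 reads]

Access #1 PA: 0x42298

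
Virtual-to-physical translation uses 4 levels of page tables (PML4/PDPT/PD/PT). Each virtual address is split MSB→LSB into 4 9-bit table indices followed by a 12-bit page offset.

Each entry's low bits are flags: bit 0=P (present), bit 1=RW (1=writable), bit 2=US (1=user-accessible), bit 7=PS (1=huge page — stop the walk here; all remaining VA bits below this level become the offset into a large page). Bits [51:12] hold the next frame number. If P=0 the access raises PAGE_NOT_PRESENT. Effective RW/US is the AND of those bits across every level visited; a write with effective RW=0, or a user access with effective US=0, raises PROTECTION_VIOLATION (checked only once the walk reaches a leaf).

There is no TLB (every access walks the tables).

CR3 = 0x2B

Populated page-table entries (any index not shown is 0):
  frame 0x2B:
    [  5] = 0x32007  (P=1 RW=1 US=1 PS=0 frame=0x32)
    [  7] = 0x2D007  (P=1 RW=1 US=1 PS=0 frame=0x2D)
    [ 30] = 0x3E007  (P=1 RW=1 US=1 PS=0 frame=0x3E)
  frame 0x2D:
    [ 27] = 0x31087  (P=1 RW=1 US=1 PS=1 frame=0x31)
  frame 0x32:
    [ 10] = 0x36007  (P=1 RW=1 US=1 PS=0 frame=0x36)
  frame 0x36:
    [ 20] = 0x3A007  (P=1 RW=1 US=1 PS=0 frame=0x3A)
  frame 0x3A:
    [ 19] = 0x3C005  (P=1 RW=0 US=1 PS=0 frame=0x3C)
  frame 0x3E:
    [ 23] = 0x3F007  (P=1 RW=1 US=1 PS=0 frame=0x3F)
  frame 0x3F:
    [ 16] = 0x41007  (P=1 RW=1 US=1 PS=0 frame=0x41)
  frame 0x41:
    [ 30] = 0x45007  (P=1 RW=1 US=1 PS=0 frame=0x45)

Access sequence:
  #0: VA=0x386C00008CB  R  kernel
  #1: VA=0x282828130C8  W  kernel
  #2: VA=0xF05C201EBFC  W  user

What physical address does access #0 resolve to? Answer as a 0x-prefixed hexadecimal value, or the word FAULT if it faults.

Trace:
#0 VA=0x386C00008CB (r,kernel):
  [0] read 0x2B idx=7: raw=0x2D007 flags P=1 W=1 U=1 S=0
  [1] read 0x2D idx=27: raw=0x31087 flags P=1 W=1 U=1 S=1
  ⇒ phys 0x318CB (huge @L1)  [2 reads]
#1 VA=0x282828130C8 (w,kernel):
  [0] read 0x2B idx=5: raw=0x32007 flags P=1 W=1 U=1 S=0
  [1] read 0x32 idx=10: raw=0x36007 flags P=1 W=1 U=1 S=0
  [2] read 0x36 idx=20: raw=0x3A007 flags P=1 W=1 U=1 S=0
  [3] read 0x3A idx=19: raw=0x3C005 flags P=1 W=0 U=1 S=0
  → PROTECTION_VIOLATION  (4 entries read)
#2 VA=0xF05C201EBFC (w,user):
  [0] read 0x2B idx=30: raw=0x3E007 flags P=1 W=1 U=1 S=0
  [1] read 0x3E idx=23: raw=0x3F007 flags P=1 W=1 U=1 S=0
  [2] read 0x3F idx=16: raw=0x41007 flags P=1 W=1 U=1 S=0
  [3] read 0x41 idx=30: raw=0x45007 flags P=1 W=1 U=1 S=0
  ⇒ phys 0x45BFC  [4 reads]

Access #0 PA: 0x318CB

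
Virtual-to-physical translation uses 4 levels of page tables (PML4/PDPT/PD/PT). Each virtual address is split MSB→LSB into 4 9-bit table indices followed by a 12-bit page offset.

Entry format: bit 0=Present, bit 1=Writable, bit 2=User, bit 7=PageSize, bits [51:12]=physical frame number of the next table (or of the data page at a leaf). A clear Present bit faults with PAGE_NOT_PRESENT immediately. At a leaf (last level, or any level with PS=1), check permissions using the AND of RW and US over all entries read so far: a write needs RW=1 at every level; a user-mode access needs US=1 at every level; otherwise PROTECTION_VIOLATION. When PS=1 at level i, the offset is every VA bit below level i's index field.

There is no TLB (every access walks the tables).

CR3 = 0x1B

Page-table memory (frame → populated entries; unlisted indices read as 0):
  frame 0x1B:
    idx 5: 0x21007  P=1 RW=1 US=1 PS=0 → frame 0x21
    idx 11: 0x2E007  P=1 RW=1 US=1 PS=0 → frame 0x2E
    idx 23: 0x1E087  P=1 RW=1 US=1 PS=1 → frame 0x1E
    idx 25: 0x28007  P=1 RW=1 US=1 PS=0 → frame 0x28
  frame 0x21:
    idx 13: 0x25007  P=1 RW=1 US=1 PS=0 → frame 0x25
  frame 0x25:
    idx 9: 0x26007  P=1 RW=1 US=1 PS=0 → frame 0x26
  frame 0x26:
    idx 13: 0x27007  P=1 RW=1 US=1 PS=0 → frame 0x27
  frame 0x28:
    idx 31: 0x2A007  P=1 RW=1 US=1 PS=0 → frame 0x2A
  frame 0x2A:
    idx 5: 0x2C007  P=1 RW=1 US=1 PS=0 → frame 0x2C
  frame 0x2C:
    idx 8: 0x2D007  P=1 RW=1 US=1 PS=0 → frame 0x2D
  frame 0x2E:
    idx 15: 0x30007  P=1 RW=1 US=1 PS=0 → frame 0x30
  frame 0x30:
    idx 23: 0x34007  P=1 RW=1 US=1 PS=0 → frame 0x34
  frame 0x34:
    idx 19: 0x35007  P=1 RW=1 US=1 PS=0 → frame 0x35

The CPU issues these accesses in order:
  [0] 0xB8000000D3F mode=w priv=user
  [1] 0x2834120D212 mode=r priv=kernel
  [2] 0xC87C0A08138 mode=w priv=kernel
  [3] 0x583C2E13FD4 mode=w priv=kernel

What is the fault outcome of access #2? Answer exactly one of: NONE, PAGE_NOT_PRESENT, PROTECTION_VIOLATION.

Trace:
#0 VA=0xB8000000D3F (w,user):
  lvl0: tbl 0x1B, slot 23 ⇒ 0x1E087 (P1/RW1/US1/PS1)
  ⇒ phys 0x1ED3F (huge @L0)  [1 reads]
#1 VA=0x2834120D212 (r,kernel):
  lvl0: tbl 0x1B, slot 5 ⇒ 0x21007 (P1/RW1/US1/PS0)
  lvl1: tbl 0x21, slot 13 ⇒ 0x25007 (P1/RW1/US1/PS0)
  lvl2: tbl 0x25, slot 9 ⇒ 0x26007 (P1/RW1/US1/PS0)
  lvl3: tbl 0x26, slot 13 ⇒ 0x27007 (P1/RW1/US1/PS0)
  ⇒ phys 0x27212  [4 reads]
#2 VA=0xC87C0A08138 (w,kernel):
  lvl0: tbl 0x1B, slot 25 ⇒ 0x28007 (P1/RW1/US1/PS0)
  lvl1: tbl 0x28, slot 31 ⇒ 0x2A007 (P1/RW1/US1/PS0)
  lvl2: tbl 0x2A, slot 5 ⇒ 0x2C007 (P1/RW1/US1/PS0)
  lvl3: tbl 0x2C, slot 8 ⇒ 0x2D007 (P1/RW1/US1/PS0)
  ⇒ phys 0x2D138  [4 reads]
#3 VA=0x583C2E13FD4 (w,kernel):
  lvl0: tbl 0x1B, slot 11 ⇒ 0x2E007 (P1/RW1/US1/PS0)
  lvl1: tbl 0x2E, slot 15 ⇒ 0x30007 (P1/RW1/US1/PS0)
  lvl2: tbl 0x30, slot 23 ⇒ 0x34007 (P1/RW1/US1/PS0)
  lvl3: tbl 0x34, slot 19 ⇒ 0x35007 (P1/RW1/US1/PS0)
  ⇒ phys 0x35FD4  [4 reads]

Access #2 fault: NONE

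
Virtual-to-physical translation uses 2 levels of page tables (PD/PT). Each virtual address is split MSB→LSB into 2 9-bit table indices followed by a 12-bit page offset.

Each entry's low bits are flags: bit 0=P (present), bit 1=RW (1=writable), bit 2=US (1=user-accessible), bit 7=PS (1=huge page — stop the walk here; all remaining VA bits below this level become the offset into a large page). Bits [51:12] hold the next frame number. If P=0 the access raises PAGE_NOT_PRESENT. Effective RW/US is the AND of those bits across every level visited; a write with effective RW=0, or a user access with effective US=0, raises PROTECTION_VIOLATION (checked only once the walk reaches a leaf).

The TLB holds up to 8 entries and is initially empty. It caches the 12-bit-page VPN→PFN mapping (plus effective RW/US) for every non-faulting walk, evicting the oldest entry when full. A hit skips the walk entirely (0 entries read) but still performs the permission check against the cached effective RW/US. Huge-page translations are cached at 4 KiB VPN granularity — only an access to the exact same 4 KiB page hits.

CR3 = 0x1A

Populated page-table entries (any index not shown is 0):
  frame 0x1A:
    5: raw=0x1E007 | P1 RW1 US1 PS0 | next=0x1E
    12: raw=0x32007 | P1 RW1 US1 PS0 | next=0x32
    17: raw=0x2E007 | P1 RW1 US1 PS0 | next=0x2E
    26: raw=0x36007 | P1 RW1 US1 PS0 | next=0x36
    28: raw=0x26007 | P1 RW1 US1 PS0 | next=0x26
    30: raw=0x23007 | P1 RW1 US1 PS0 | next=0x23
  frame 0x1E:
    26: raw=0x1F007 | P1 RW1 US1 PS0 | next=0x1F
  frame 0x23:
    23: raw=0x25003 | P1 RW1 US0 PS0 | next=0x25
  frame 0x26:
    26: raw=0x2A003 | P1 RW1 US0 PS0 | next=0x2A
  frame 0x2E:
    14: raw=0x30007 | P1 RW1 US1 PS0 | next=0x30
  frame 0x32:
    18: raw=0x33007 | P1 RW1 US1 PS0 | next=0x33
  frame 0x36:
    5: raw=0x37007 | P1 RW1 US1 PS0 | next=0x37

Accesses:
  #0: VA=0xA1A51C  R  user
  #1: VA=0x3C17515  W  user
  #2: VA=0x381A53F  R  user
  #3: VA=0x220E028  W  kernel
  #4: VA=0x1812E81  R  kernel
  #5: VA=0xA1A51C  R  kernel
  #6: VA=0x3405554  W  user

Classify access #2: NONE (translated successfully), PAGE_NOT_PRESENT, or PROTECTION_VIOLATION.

Per-access translation:
#0 VA=0xA1A51C (r,user):
  [0] read 0x1A idx=5: raw=0x1E007 flags P=1 W=1 U=1 S=0
  [1] read 0x1E idx=26: raw=0x1F007 flags P=1 W=1 U=1 S=0
  → PA=0x1F51C  (2 entries read)
#1 VA=0x3C17515 (w,user):
  [0] read 0x1A idx=30: raw=0x23007 flags P=1 W=1 U=1 S=0
  [1] read 0x23 idx=23: raw=0x25003 flags P=1 W=1 U=0 S=0
  ⇒ fault: PROTECTION_VIOLATION  — 2 lookups
#2 VA=0x381A53F (r,user):
  [0] read 0x1A idx=28: raw=0x26007 flags P=1 W=1 U=1 S=0
  [1] read 0x26 idx=26: raw=0x2A003 flags P=1 W=1 U=0 S=0
  ⇒ fault: PROTECTION_VIOLATION  — 2 lookups
#3 VA=0x220E028 (w,kernel):
  [0] read 0x1A idx=17: raw=0x2E007 flags P=1 W=1 U=1 S=0
  [1] read 0x2E idx=14: raw=0x30007 flags P=1 W=1 U=1 S=0
  → PA=0x30028  (2 entries read)
#4 VA=0x1812E81 (r,kernel):
  [0] read 0x1A idx=12: raw=0x32007 flags P=1 W=1 U=1 S=0
  [1] read 0x32 idx=18: raw=0x33007 flags P=1 W=1 U=1 S=0
  → PA=0x33E81  (2 entries read)
#5 VA=0xA1A51C (r,kernel):
  TLB hit vpn=0xA1A → PA=0x1F51C
#6 VA=0x3405554 (w,user):
  [0] read 0x1A idx=26: raw=0x36007 flags P=1 W=1 U=1 S=0
  [1] read 0x36 idx=5: raw=0x37007 flags P=1 W=1 U=1 S=0
  → PA=0x37554  (2 entries read)

Access #2 fault: PROTECTION_VIOLATION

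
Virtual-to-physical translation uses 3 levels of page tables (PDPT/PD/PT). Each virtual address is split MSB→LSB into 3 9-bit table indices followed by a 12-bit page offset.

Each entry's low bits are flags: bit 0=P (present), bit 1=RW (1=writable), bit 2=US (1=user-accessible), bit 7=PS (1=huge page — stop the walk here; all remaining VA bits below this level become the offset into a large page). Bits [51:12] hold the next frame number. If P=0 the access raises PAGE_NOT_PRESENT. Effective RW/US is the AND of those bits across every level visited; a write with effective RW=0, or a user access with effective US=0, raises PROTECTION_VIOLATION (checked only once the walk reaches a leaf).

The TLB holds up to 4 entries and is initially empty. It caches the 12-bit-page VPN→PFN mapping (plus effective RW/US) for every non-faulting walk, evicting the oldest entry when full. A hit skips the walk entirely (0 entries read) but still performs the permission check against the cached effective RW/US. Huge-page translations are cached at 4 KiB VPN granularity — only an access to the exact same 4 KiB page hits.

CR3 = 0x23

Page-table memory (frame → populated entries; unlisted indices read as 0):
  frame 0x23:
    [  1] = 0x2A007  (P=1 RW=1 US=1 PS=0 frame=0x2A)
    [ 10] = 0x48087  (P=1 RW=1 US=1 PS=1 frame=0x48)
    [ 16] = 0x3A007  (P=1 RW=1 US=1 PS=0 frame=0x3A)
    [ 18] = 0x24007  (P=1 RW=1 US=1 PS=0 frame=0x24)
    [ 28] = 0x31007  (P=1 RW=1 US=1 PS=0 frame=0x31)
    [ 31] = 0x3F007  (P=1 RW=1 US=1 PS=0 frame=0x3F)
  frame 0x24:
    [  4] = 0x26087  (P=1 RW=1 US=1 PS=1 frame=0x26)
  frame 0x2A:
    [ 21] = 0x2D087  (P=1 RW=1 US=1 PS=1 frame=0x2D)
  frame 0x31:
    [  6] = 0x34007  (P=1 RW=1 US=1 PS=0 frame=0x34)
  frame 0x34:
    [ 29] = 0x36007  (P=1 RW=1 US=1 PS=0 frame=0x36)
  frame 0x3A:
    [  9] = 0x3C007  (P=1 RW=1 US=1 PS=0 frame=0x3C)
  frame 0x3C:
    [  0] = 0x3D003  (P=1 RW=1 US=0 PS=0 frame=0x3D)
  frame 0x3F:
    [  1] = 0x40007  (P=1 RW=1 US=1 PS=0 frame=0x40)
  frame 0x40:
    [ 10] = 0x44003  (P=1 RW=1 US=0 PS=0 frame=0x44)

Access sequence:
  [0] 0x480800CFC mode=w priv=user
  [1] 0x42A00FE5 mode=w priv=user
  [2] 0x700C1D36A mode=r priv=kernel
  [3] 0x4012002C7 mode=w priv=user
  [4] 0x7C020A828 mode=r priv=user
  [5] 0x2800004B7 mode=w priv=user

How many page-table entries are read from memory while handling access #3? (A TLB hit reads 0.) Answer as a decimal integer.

Trace:
#0 VA=0x480800CFC (w,user):
  [0] read 0x23 idx=18: raw=0x24007 flags P=1 W=1 U=1 S=0
  [1] read 0x24 idx=4: raw=0x26087 flags P=1 W=1 U=1 S=1
  ✓ 0x26CFC (huge @L1)  — 2 lookups
#1 VA=0x42A00FE5 (w,user):
  [0] read 0x23 idx=1: raw=0x2A007 flags P=1 W=1 U=1 S=0
  [1] read 0x2A idx=21: raw=0x2D087 flags P=1 W=1 U=1 S=1
  ✓ 0x2DFE5 (huge @L1)  — 2 lookups
#2 VA=0x700C1D36A (r,kernel):
  [0] read 0x23 idx=28: raw=0x31007 flags P=1 W=1 U=1 S=0
  [1] read 0x31 idx=6: raw=0x34007 flags P=1 W=1 U=1 S=0
  [2] read 0x34 idx=29: raw=0x36007 flags P=1 W=1 U=1 S=0
  ✓ 0x3636A  — 3 lookups
#3 VA=0x4012002C7 (w,user):
  [0] read 0x23 idx=16: raw=0x3A007 flags P=1 W=1 U=1 S=0
  [1] read 0x3A idx=9: raw=0x3C007 flags P=1 W=1 U=1 S=0
  [2] read 0x3C idx=0: raw=0x3D003 flags P=1 W=1 U=0 S=0
  ✗ PROTECTION_VIOLATION  [3 reads]
#4 VA=0x7C020A828 (r,user):
  [0] read 0x23 idx=31: raw=0x3F007 flags P=1 W=1 U=1 S=0
  [1] read 0x3F idx=1: raw=0x40007 flags P=1 W=1 U=1 S=0
  [2] read 0x40 idx=10: raw=0x44003 flags P=1 W=1 U=0 S=0
  ✗ PROTECTION_VIOLATION  [3 reads]
#5 VA=0x2800004B7 (w,user):
  [0] read 0x23 idx=10: raw=0x48087 flags P=1 W=1 U=1 S=1
  ✓ 0x484B7 (huge @L0)  — 1 lookups

Entries read for #3: 3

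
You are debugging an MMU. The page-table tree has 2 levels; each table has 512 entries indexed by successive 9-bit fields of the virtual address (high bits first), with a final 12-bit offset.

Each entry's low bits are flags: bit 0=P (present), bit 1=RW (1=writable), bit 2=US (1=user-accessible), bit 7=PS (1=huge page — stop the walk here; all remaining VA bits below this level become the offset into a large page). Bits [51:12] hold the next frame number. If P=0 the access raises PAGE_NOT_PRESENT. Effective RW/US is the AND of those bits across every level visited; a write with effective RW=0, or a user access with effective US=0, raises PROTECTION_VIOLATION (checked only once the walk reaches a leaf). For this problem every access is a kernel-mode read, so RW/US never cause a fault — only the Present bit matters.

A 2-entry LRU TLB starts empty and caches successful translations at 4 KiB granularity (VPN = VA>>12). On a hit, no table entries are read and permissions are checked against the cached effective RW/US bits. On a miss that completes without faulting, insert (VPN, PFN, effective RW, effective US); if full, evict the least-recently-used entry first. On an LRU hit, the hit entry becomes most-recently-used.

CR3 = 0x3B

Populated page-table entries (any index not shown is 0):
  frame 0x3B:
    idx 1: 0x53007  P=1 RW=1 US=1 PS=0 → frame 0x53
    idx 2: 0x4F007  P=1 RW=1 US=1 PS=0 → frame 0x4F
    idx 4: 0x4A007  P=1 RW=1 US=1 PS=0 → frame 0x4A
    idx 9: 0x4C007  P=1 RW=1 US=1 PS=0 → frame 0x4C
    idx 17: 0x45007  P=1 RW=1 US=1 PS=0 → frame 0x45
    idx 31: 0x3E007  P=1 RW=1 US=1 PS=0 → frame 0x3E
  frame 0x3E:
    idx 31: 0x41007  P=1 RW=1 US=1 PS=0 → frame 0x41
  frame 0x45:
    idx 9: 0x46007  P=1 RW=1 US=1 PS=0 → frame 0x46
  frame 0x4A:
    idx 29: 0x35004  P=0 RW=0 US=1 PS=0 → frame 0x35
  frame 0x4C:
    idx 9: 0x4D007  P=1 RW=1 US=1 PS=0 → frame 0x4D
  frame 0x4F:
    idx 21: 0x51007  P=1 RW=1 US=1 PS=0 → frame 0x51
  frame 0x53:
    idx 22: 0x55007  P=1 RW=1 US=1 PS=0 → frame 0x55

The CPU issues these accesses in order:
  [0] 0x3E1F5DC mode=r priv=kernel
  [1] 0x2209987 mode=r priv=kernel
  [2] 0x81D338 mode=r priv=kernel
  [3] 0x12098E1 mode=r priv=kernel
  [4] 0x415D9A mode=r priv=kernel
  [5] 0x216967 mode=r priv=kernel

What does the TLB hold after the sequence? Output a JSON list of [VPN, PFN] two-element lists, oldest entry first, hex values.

Per-access translation:
#0 VA=0x3E1F5DC (r,kernel):
  lvl0: tbl 0x3B, slot 31 ⇒ 0x3E007 (P1/RW1/US1/PS0)
  lvl1: tbl 0x3E, slot 31 ⇒ 0x41007 (P1/RW1/US1/PS0)
  ✓ 0x415DC  — 2 lookups
#1 VA=0x2209987 (r,kernel):
  lvl0: tbl 0x3B, slot 17 ⇒ 0x45007 (P1/RW1/US1/PS0)
  lvl1: tbl 0x45, slot 9 ⇒ 0x46007 (P1/RW1/US1/PS0)
  ✓ 0x46987  — 2 lookups
#2 VA=0x81D338 (r,kernel):
  lvl0: tbl 0x3B, slot 4 ⇒ 0x4A007 (P1/RW1/US1/PS0)
  lvl1: tbl 0x4A, slot 29 ⇒ 0x35004 (P0/RW0/US1/PS0)
  ✗ PAGE_NOT_PRESENT  [2 reads]
#3 VA=0x12098E1 (r,kernel):
  lvl0: tbl 0x3B, slot 9 ⇒ 0x4C007 (P1/RW1/US1/PS0)
  lvl1: tbl 0x4C, slot 9 ⇒ 0x4D007 (P1/RW1/US1/PS0)
  ✓ 0x4D8E1  — 2 lookups
#4 VA=0x415D9A (r,kernel):
  lvl0: tbl 0x3B, slot 2 ⇒ 0x4F007 (P1/RW1/US1/PS0)
  lvl1: tbl 0x4F, slot 21 ⇒ 0x51007 (P1/RW1/US1/PS0)
  ✓ 0x51D9A  — 2 lookups
#5 VA=0x216967 (r,kernel):
  lvl0: tbl 0x3B, slot 1 ⇒ 0x53007 (P1/RW1/US1/PS0)
  lvl1: tbl 0x53, slot 22 ⇒ 0x55007 (P1/RW1/US1/PS0)
  ✓ 0x55967  — 2 lookups

TLB: [["0x415", "0x51"], ["0x216", "0x55"]]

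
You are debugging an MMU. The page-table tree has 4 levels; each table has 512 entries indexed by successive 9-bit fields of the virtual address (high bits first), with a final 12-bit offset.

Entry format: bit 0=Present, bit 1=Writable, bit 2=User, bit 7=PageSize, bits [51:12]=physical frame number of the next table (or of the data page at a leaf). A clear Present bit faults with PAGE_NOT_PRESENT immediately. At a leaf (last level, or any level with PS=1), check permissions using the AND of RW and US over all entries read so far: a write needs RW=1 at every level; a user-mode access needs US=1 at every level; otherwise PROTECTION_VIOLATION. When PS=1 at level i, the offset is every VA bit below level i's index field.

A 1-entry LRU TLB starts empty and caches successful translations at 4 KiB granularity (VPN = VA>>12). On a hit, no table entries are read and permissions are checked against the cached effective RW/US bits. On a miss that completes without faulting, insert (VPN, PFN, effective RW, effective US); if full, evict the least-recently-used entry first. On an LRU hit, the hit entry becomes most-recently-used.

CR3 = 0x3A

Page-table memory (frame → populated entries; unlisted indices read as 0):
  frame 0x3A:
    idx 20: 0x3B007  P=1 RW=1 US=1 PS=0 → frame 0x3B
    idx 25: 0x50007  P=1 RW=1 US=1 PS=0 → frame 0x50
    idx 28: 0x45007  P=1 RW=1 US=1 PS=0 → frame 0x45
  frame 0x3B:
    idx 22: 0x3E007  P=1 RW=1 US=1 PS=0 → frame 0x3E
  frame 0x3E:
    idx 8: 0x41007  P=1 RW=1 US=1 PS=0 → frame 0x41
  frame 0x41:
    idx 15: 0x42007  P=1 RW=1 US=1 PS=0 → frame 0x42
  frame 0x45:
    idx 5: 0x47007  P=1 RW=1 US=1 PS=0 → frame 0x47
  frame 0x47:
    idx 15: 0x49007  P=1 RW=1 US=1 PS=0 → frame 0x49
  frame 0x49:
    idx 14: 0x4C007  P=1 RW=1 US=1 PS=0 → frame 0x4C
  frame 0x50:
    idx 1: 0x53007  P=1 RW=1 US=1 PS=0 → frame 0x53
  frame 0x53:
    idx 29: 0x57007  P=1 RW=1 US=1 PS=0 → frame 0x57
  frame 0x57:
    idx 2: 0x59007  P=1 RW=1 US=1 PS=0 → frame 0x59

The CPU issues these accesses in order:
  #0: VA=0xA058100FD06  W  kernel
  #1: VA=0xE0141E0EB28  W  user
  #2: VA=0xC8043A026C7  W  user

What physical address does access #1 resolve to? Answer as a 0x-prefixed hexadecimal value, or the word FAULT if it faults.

Trace:
#0 VA=0xA058100FD06 (w,kernel):
  lvl0: tbl 0x3A, slot 20 ⇒ 0x3B007 (P1/RW1/US1/PS0)
  lvl1: tbl 0x3B, slot 22 ⇒ 0x3E007 (P1/RW1/US1/PS0)
  lvl2: tbl 0x3E, slot 8 ⇒ 0x41007 (P1/RW1/US1/PS0)
  lvl3: tbl 0x41, slot 15 ⇒ 0x42007 (P1/RW1/US1/PS0)
  ✓ 0x42D06  — 4 lookups
#1 VA=0xE0141E0EB28 (w,user):
  lvl0: tbl 0x3A, slot 28 ⇒ 0x45007 (P1/RW1/US1/PS0)
  lvl1: tbl 0x45, slot 5 ⇒ 0x47007 (P1/RW1/US1/PS0)
  lvl2: tbl 0x47, slot 15 ⇒ 0x49007 (P1/RW1/US1/PS0)
  lvl3: tbl 0x49, slot 14 ⇒ 0x4C007 (P1/RW1/US1/PS0)
  ✓ 0x4CB28  — 4 lookups
#2 VA=0xC8043A026C7 (w,user):
  lvl0: tbl 0x3A, slot 25 ⇒ 0x50007 (P1/RW1/US1/PS0)
  lvl1: tbl 0x50, slot 1 ⇒ 0x53007 (P1/RW1/US1/PS0)
  lvl2: tbl 0x53, slot 29 ⇒ 0x57007 (P1/RW1/US1/PS0)
  lvl3: tbl 0x57, slot 2 ⇒ 0x59007 (P1/RW1/US1/PS0)
  ✓ 0x596C7  — 4 lookups

Access #1 PA: 0x4CB28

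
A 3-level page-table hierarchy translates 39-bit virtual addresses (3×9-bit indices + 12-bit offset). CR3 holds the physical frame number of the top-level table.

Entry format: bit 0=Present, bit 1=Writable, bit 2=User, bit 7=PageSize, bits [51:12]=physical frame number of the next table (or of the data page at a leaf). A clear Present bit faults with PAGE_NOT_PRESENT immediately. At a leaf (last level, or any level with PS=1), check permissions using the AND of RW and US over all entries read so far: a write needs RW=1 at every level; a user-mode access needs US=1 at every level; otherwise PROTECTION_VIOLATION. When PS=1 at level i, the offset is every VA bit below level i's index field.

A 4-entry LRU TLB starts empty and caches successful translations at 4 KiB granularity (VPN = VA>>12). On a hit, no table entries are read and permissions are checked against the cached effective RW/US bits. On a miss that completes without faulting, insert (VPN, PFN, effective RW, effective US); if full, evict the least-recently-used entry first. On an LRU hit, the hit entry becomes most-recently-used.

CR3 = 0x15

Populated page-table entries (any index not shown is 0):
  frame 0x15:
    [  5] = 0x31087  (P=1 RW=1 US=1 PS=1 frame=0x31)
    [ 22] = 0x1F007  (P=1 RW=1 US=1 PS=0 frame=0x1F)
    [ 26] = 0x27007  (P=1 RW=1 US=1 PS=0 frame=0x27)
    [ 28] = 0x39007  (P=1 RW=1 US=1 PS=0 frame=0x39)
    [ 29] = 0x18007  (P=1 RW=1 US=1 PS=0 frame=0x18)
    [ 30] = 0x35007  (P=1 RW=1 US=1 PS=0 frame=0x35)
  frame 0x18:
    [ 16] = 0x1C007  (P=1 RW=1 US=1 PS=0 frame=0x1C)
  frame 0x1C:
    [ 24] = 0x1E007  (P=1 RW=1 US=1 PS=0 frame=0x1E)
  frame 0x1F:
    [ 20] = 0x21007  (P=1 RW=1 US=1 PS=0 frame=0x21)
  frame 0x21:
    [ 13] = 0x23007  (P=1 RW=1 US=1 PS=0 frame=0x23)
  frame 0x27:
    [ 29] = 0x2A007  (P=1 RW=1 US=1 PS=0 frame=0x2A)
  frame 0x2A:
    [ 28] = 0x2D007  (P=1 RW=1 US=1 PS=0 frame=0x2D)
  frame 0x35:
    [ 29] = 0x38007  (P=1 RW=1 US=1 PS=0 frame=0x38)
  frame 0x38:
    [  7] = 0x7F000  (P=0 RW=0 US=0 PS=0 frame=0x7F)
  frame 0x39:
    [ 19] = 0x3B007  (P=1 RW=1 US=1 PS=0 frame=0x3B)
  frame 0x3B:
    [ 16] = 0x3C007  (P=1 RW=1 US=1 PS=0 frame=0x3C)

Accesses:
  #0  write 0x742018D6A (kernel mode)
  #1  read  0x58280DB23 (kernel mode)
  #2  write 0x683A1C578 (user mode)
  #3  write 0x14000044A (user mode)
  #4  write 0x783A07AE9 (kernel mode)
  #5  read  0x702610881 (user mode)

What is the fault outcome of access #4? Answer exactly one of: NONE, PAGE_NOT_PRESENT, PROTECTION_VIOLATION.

Per-access translation:
#0 VA=0x742018D6A (w,kernel):
  lvl0: tbl 0x15, slot 29 ⇒ 0x18007 (P1/RW1/US1/PS0)
  lvl1: tbl 0x18, slot 16 ⇒ 0x1C007 (P1/RW1/US1/PS0)
  lvl2: tbl 0x1C, slot 24 ⇒ 0x1E007 (P1/RW1/US1/PS0)
  ✓ 0x1ED6A  — 3 lookups
#1 VA=0x58280DB23 (r,kernel):
  lvl0: tbl 0x15, slot 22 ⇒ 0x1F007 (P1/RW1/US1/PS0)
  lvl1: tbl 0x1F, slot 20 ⇒ 0x21007 (P1/RW1/US1/PS0)
  lvl2: tbl 0x21, slot 13 ⇒ 0x23007 (P1/RW1/US1/PS0)
  ✓ 0x23B23  — 3 lookups
#2 VA=0x683A1C578 (w,user):
  lvl0: tbl 0x15, slot 26 ⇒ 0x27007 (P1/RW1/US1/PS0)
  lvl1: tbl 0x27, slot 29 ⇒ 0x2A007 (P1/RW1/US1/PS0)
  lvl2: tbl 0x2A, slot 28 ⇒ 0x2D007 (P1/RW1/US1/PS0)
  ✓ 0x2D578  — 3 lookups
#3 VA=0x14000044A (w,user):
  lvl0: tbl 0x15, slot 5 ⇒ 0x31087 (P1/RW1/US1/PS1)
  ✓ 0x3144A (huge @L0)  — 1 lookups
#4 VA=0x783A07AE9 (w,kernel):
  lvl0: tbl 0x15, slot 30 ⇒ 0x35007 (P1/RW1/US1/PS0)
  lvl1: tbl 0x35, slot 29 ⇒ 0x38007 (P1/RW1/US1/PS0)
  lvl2: tbl 0x38, slot 7 ⇒ 0x7F000 (P0/RW0/US0/PS0)
  ⇒ fault: PAGE_NOT_PRESENT  — 3 lookups
#5 VA=0x702610881 (r,user):
  lvl0: tbl 0x15, slot 28 ⇒ 0x39007 (P1/RW1/US1/PS0)
  lvl1: tbl 0x39, slot 19 ⇒ 0x3B007 (P1/RW1/US1/PS0)
  lvl2: tbl 0x3B, slot 16 ⇒ 0x3C007 (P1/RW1/US1/PS0)
  ✓ 0x3C881  — 3 lookups

Access #4 fault: PAGE_NOT_PRESENT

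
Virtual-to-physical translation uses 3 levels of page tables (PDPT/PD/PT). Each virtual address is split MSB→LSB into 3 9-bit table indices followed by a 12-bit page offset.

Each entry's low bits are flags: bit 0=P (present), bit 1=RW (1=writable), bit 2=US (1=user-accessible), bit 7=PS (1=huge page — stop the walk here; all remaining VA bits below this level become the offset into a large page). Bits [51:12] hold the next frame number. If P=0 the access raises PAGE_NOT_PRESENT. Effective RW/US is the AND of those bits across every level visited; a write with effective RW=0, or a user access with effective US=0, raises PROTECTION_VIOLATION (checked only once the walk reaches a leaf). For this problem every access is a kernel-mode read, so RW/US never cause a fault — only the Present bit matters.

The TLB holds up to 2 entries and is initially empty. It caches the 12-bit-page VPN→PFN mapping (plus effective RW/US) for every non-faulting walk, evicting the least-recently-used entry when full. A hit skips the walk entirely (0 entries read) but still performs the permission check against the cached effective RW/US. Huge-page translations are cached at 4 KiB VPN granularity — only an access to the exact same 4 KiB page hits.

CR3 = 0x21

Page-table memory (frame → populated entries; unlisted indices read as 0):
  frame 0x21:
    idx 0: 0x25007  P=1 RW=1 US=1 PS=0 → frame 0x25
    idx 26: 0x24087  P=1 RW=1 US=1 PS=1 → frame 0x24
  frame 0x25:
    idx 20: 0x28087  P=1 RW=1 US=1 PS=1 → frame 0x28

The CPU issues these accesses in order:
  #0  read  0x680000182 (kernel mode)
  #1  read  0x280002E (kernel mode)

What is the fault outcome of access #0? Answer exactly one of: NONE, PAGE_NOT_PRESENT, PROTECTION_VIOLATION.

Per-access translation:
#0 VA=0x680000182 (r,kernel):
  L0: frame=0x21 idx=26 entry=0x24087 [P=1 RW=1 US=1 PS=1]
  → PA=0x24182 (huge @L0)  (1 entries read)
#1 VA=0x280002E (r,kernel):
  L0: frame=0x21 idx=0 entry=0x25007 [P=1 RW=1 US=1 PS=0]
  L1: frame=0x25 idx=20 entry=0x28087 [P=1 RW=1 US=1 PS=1]
  → PA=0x2802E (huge @L1)  (2 entries read)

Access #0 fault: NONE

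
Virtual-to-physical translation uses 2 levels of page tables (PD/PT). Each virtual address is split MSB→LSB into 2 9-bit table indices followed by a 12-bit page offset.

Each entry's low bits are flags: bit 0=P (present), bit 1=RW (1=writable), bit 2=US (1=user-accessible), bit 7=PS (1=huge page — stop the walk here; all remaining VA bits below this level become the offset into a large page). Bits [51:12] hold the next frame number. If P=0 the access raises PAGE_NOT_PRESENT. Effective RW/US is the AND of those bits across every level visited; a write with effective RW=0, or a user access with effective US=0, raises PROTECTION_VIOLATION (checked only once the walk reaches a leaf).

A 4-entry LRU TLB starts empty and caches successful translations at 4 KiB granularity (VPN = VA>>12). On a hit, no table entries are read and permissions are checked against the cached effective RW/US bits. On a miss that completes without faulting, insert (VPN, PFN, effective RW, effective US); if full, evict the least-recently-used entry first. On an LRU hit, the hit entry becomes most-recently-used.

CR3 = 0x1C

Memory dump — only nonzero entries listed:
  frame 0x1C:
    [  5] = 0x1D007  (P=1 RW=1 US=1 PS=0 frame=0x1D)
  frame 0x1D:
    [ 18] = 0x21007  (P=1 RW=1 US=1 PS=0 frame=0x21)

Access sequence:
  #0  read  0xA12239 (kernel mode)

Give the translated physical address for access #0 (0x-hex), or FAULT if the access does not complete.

Per-access translation:
#0 VA=0xA12239 (r,kernel):
  [0] read 0x1C idx=5: raw=0x1D007 flags P=1 W=1 U=1 S=0
  [1] read 0x1D idx=18: raw=0x21007 flags P=1 W=1 U=1 S=0
  ⇒ phys 0x21239  [2 reads]

Access #0 PA: 0x21239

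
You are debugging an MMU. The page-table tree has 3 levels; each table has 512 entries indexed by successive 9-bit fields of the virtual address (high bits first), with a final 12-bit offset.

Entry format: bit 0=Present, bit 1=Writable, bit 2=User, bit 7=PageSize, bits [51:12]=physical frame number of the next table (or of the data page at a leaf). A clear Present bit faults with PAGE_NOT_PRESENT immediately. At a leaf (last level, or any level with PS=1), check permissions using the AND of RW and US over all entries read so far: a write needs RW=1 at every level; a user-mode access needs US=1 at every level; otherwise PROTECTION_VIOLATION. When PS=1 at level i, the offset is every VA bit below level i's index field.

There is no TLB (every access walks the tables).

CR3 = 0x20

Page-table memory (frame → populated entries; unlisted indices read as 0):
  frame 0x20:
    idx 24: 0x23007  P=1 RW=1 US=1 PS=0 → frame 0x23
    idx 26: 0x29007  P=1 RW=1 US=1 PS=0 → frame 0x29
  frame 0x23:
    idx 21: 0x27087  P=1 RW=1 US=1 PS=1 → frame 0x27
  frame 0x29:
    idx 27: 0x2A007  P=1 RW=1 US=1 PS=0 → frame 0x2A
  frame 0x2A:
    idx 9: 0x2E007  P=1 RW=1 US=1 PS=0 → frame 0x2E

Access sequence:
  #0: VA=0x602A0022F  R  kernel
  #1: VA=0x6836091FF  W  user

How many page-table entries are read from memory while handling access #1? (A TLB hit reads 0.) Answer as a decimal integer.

Per-access translation:
#0 VA=0x602A0022F (r,kernel):
  lvl0: tbl 0x20, slot 24 ⇒ 0x23007 (P1/RW1/US1/PS0)
  lvl1: tbl 0x23, slot 21 ⇒ 0x27087 (P1/RW1/US1/PS1)
  → PA=0x2722F (huge @L1)  (2 entries read)
#1 VA=0x6836091FF (w,user):
  lvl0: tbl 0x20, slot 26 ⇒ 0x29007 (P1/RW1/US1/PS0)
  lvl1: tbl 0x29, slot 27 ⇒ 0x2A007 (P1/RW1/US1/PS0)
  lvl2: tbl 0x2A, slot 9 ⇒ 0x2E007 (P1/RW1/US1/PS0)
  → PA=0x2E1FF  (3 entries read)

Entries read for #1: 3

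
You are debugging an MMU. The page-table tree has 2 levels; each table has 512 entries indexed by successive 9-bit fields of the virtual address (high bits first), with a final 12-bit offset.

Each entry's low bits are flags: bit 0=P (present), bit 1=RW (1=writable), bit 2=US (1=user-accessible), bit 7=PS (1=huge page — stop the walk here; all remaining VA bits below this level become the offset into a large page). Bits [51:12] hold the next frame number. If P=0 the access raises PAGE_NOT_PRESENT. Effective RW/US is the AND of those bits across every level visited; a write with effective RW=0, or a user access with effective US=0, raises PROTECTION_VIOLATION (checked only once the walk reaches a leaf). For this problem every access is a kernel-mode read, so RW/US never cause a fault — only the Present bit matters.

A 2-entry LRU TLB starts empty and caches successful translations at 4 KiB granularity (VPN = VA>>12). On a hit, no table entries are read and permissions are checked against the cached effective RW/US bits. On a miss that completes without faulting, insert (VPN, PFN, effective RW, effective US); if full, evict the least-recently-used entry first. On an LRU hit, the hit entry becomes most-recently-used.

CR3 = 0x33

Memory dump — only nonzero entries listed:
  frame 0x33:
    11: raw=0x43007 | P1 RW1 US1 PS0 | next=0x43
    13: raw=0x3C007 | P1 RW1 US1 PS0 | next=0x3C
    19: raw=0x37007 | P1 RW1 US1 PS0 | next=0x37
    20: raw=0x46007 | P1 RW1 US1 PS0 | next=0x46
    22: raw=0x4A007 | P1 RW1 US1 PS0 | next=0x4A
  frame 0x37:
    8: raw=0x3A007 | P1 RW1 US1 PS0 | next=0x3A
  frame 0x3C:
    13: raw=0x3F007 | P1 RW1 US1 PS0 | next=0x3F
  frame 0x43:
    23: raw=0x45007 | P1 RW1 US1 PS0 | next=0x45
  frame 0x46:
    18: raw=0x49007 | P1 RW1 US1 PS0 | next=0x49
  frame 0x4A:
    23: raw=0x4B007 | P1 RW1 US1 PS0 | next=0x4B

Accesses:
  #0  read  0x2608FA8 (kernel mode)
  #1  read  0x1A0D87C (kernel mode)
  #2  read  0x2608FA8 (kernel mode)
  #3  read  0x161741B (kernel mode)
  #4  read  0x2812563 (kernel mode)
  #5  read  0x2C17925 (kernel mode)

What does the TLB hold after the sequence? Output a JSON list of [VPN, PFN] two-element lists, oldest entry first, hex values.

Per-access translation:
#0 VA=0x2608FA8 (r,kernel):
  lvl0: tbl 0x33, slot 19 ⇒ 0x37007 (P1/RW1/US1/PS0)
  lvl1: tbl 0x37, slot 8 ⇒ 0x3A007 (P1/RW1/US1/PS0)
  ✓ 0x3AFA8  — 2 lookups
#1 VA=0x1A0D87C (r,kernel):
  lvl0: tbl 0x33, slot 13 ⇒ 0x3C007 (P1/RW1/US1/PS0)
  lvl1: tbl 0x3C, slot 13 ⇒ 0x3F007 (P1/RW1/US1/PS0)
  ✓ 0x3F87C  — 2 lookups
#2 VA=0x2608FA8 (r,kernel):
  TLB hit vpn=0x2608 → PA=0x3AFA8
#3 VA=0x161741B (r,kernel):
  lvl0: tbl 0x33, slot 11 ⇒ 0x43007 (P1/RW1/US1/PS0)
  lvl1: tbl 0x43, slot 23 ⇒ 0x45007 (P1/RW1/US1/PS0)
  ✓ 0x4541B  — 2 lookups
#4 VA=0x2812563 (r,kernel):
  lvl0: tbl 0x33, slot 20 ⇒ 0x46007 (P1/RW1/US1/PS0)
  lvl1: tbl 0x46, slot 18 ⇒ 0x49007 (P1/RW1/US1/PS0)
  ✓ 0x49563  — 2 lookups
#5 VA=0x2C17925 (r,kernel):
  lvl0: tbl 0x33, slot 22 ⇒ 0x4A007 (P1/RW1/US1/PS0)
  lvl1: tbl 0x4A, slot 23 ⇒ 0x4B007 (P1/RW1/US1/PS0)
  ✓ 0x4B925  — 2 lookups

TLB: [["0x2812", "0x49"], ["0x2C17", "0x4B"]]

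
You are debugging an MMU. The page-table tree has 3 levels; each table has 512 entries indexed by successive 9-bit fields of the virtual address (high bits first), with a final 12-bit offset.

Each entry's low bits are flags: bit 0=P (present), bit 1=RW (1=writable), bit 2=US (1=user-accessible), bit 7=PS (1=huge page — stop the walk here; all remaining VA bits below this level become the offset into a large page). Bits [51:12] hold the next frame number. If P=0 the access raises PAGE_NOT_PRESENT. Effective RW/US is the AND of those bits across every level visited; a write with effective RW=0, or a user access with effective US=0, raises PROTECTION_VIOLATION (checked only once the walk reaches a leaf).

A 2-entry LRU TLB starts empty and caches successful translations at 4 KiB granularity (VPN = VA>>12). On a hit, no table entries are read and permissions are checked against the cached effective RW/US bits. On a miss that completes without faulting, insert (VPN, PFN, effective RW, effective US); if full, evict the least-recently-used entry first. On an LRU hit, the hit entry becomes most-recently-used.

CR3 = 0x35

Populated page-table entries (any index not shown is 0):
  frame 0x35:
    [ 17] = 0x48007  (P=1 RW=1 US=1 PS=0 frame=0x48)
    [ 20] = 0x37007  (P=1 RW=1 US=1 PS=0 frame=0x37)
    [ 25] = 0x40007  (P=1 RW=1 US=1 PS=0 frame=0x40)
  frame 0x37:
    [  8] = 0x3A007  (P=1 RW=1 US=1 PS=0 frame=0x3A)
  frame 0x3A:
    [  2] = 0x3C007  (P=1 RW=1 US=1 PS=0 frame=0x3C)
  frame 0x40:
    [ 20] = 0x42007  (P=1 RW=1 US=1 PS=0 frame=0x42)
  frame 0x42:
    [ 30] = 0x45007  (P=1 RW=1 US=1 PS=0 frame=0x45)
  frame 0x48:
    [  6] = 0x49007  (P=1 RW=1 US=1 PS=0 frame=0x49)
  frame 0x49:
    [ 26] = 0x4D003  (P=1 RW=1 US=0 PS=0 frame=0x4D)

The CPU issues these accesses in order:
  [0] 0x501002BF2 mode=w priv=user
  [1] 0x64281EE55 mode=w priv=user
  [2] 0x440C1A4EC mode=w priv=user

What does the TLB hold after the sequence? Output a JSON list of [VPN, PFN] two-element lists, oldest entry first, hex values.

Trace:
#0 VA=0x501002BF2 (w,user):
  [0] read 0x35 idx=20: raw=0x37007 flags P=1 W=1 U=1 S=0
  [1] read 0x37 idx=8: raw=0x3A007 flags P=1 W=1 U=1 S=0
  [2] read 0x3A idx=2: raw=0x3C007 flags P=1 W=1 U=1 S=0
  → PA=0x3CBF2  (3 entries read)
#1 VA=0x64281EE55 (w,user):
  [0] read 0x35 idx=25: raw=0x40007 flags P=1 W=1 U=1 S=0
  [1] read 0x40 idx=20: raw=0x42007 flags P=1 W=1 U=1 S=0
  [2] read 0x42 idx=30: raw=0x45007 flags P=1 W=1 U=1 S=0
  → PA=0x45E55  (3 entries read)
#2 VA=0x440C1A4EC (w,user):
  [0] read 0x35 idx=17: raw=0x48007 flags P=1 W=1 U=1 S=0
  [1] read 0x48 idx=6: raw=0x49007 flags P=1 W=1 U=1 S=0
  [2] read 0x49 idx=26: raw=0x4D003 flags P=1 W=1 U=0 S=0
  → PROTECTION_VIOLATION  (3 entries read)

TLB: [["0x501002", "0x3C"], ["0x64281E", "0x45"]]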